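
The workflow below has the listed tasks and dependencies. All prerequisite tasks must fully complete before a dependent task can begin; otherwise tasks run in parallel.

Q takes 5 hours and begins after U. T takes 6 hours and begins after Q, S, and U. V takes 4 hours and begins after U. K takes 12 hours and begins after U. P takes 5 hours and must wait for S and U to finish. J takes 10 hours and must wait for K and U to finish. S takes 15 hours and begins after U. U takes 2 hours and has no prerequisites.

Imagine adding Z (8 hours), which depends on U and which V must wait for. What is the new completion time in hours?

Originally the plan takes 24 hours.
With Z inserted, V now waits for max(U, Z).
New critical path: U→K→J = 2+12+10 = 24 ⇒ 24 hours.

24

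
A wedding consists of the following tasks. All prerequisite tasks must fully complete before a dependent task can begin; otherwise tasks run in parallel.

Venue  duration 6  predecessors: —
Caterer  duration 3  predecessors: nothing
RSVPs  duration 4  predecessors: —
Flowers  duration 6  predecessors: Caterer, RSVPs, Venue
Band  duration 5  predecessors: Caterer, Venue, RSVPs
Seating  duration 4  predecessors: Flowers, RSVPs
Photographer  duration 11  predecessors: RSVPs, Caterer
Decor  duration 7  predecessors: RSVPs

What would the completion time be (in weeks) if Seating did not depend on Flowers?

15

Original critical path: Venue→Flowers→Seating = 6+6+4 = 16 ⇒ 16 weeks.
Without Flowers→Seating, Seating's earliest start moves from 12 to 4.
New critical path: RSVPs→Photographer = 4+11 = 15 ⇒ 15 weeks.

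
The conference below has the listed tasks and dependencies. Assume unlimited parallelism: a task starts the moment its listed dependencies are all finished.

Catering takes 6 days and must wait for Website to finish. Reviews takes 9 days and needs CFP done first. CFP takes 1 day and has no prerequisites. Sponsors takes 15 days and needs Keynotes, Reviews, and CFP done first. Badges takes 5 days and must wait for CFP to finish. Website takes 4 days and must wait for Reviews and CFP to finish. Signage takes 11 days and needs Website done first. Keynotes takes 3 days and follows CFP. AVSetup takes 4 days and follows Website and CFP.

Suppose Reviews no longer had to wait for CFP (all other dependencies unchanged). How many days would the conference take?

24

Before: longest chain CFP→Reviews→Sponsors = 1+9+15 = 25, finish 25.
Without CFP→Reviews, Reviews's earliest start moves from 1 to 0.
New critical path: Reviews→Sponsors = 9+15 = 24 ⇒ 24 days.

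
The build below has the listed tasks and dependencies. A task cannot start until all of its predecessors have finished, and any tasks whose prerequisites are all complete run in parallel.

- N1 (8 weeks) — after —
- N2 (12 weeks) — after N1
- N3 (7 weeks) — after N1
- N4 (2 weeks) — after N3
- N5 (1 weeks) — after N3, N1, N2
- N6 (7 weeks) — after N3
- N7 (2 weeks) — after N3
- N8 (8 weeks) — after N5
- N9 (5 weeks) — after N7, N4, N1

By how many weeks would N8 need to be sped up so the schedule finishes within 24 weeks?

Current finish: 29 weeks; target: 24.
N8 is on every critical path, so each week cut from N8 cuts the finish by one (this holds down to a finish of 22).
Need 29 − 24 = 5 weeks off N8 → N8 becomes 3 weeks, finish becomes 24.

5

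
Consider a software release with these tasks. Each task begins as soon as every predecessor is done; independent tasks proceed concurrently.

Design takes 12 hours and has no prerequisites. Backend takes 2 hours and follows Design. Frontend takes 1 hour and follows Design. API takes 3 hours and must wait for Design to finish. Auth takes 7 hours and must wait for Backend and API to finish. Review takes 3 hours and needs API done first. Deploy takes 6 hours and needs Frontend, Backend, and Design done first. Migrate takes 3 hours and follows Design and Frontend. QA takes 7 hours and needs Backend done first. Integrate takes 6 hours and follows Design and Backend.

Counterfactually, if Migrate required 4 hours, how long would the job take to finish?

22

The binding path is Design→API→Auth = 12+3+7 = 22; finish at 22 hours.
Migrate is off the critical path — its longest chain is 16 hours, giving 6 of slack.
That remains the longest chain; total 22 hours.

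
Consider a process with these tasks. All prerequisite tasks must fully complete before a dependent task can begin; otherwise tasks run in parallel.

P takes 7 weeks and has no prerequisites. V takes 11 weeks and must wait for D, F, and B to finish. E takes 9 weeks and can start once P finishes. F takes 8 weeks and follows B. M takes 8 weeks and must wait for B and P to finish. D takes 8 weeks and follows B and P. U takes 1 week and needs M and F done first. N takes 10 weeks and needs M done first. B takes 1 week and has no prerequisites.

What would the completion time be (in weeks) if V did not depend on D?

25

With the dependency in place, P→D→V = 7+8+11 = 26 sets the finish at 26 weeks.
Without D→V, V's earliest start moves from 15 to 9.
The longest chain is now P→M→N = 7+8+10 = 25, so the project takes 25 weeks.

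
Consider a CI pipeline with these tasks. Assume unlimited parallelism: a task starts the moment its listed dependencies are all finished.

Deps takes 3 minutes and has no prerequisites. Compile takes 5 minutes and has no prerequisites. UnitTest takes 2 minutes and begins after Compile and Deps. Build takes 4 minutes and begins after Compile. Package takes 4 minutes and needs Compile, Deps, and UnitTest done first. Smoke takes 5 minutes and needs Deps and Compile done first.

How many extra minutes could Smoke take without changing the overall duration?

The longest chain is Compile→UnitTest→Package = 5+2+4 = 11; overall finish 11 minutes.
Longest path through Smoke: 10 minutes (earliest finish 10, latest finish 11).
So Smoke can slip 11 − 10 = 1 minute.

1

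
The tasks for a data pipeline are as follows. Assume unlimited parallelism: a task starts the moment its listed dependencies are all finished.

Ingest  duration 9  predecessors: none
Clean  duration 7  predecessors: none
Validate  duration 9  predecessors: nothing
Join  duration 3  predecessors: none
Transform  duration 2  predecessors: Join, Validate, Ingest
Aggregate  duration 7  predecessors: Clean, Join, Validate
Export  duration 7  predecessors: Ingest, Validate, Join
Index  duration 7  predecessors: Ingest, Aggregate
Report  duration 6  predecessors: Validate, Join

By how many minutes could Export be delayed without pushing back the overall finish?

7

Validate→Aggregate→Index = 9+7+7 = 23 sets the makespan at 23 minutes.
The longest chain containing Export totals 16 minutes.
Slack of Export = 16 − 9 = 7 minutes.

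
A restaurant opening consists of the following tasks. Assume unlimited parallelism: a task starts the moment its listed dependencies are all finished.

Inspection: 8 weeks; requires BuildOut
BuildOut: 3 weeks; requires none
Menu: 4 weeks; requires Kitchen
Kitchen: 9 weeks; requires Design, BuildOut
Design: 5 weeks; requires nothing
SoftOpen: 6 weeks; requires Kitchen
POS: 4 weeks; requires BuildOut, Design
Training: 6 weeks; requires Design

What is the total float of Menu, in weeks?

Design→Kitchen→SoftOpen = 5+9+6 = 20 sets the makespan at 20 weeks.
Menu finishes as early as 18 and must finish by 20.
Slack of Menu = 16 − 14 = 2 weeks.

2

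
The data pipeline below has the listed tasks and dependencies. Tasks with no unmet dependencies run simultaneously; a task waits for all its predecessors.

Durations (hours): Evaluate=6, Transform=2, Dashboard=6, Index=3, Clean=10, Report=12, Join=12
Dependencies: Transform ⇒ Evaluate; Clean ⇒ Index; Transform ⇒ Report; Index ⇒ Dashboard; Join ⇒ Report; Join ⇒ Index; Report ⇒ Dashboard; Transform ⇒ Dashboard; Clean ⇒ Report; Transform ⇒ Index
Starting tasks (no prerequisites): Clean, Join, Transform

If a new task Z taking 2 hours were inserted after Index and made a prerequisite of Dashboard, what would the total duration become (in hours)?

30

Originally the project takes 30 hours.
With Z inserted, Dashboard now waits for max(Index, Transform, Report, Z).
New critical path: Join→Report→Dashboard = 12+12+6 = 30 ⇒ 30 hours.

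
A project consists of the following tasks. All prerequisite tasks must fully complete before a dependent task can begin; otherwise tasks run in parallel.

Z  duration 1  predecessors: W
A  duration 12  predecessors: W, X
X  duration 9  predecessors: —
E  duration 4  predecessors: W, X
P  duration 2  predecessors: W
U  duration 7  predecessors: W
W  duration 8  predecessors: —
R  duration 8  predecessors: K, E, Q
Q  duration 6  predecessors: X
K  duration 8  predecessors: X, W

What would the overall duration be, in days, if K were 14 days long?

31

Critical path before the change: X→K→R = 9+8+8 = 25 giving 25 days.
Since K is critical, the +6 change carries straight to that chain (now 31 days).
No other chain overtakes it, so the finish is 31 days.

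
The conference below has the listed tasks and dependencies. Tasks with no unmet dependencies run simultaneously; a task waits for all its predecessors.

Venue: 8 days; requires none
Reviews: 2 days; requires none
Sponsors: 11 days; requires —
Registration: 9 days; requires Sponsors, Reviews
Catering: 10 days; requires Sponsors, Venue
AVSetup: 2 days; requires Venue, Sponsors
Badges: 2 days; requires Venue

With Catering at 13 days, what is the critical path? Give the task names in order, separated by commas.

Sponsors, Catering

Critical path before the change: Sponsors→Catering = 11+10 = 21 giving 21 days.
Catering lies on that path, so at 13 days the path becomes 24 days.
That remains the longest chain; total 24 days.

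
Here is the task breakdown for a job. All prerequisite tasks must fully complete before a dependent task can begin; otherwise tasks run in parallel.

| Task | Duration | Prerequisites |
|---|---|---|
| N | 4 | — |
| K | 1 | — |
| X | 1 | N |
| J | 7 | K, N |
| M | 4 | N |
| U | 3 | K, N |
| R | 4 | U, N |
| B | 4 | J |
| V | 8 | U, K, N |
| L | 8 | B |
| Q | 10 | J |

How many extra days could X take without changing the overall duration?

Critical path: N→J→B→L = 4+7+4+8 = 23, so the finish is 23 days.
Longest path through X: 5 days (earliest finish 5, latest finish 23).
Float = 23 − 5 = 18.

18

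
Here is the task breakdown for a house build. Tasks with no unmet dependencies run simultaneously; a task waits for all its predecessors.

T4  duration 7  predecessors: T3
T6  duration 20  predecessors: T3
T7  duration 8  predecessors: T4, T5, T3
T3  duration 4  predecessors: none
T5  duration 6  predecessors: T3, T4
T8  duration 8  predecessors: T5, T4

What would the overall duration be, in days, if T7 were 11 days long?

The binding path is T3→T4→T5→T7 = 4+7+6+8 = 25; finish at 25 days.
Since T7 is critical, the +3 change carries straight to that chain (now 28 days).
No other chain overtakes it, so the finish is 28 days.

28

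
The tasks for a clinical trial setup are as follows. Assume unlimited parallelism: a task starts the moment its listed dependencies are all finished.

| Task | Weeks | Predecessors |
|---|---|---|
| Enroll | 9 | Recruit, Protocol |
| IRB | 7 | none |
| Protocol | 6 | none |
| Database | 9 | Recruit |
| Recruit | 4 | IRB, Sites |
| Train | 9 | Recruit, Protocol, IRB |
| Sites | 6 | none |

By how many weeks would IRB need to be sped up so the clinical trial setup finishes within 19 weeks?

Current finish: 20 weeks; target: 19.
IRB is on every critical path, so each week cut from IRB cuts the finish by one (this holds down to a finish of 19).
Need 20 − 19 = 1 week off IRB → IRB becomes 6 weeks, finish becomes 19.

1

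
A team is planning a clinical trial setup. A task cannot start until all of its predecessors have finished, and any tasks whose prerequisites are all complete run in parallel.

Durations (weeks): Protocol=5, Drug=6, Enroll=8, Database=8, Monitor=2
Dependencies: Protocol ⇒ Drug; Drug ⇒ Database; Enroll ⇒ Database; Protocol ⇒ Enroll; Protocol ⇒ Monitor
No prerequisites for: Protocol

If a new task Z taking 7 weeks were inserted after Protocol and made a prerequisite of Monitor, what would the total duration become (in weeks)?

Originally the schedule takes 21 weeks.
With Z inserted, Monitor now waits for max(Protocol, Z).
New critical path: Protocol→Enroll→Database = 5+8+8 = 21 ⇒ 21 weeks.

21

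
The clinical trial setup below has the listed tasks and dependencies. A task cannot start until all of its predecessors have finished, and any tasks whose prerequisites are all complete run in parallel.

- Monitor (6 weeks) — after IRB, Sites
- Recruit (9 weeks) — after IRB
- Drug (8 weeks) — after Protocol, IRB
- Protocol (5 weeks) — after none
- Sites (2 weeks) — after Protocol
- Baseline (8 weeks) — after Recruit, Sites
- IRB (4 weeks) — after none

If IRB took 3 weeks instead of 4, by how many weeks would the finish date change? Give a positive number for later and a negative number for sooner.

Actual critical path: IRB→Recruit→Baseline = 4+9+8 = 21 ⇒ 21 weeks.
IRB lies on that path, so at 3 weeks the path becomes 20 weeks.
The critical path is still IRB→Recruit→Baseline; finish is now 20 weeks.
Change in finish: 20 − 21 = -1 weeks.

-1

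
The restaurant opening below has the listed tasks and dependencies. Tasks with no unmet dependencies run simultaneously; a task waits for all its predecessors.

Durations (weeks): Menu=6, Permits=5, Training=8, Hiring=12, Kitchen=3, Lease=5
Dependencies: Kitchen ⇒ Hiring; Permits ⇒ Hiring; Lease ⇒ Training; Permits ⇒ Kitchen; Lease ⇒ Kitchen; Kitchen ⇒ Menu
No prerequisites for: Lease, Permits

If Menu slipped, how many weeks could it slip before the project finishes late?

The longest chain is Lease→Kitchen→Hiring = 5+3+12 = 20; overall finish 20 weeks.
Longest path through Menu: 14 weeks (earliest finish 14, latest finish 20).
Float = 20 − 14 = 6.

6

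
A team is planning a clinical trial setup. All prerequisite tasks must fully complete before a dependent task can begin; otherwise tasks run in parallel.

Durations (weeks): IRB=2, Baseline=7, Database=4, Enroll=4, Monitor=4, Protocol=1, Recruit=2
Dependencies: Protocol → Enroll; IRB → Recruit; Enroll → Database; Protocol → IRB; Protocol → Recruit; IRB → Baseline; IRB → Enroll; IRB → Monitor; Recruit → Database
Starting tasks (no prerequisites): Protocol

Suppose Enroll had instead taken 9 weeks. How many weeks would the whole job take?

16

Critical path before the change: Protocol→IRB→Enroll→Database = 1+2+4+4 = 11 giving 11 weeks.
Enroll lies on that path, so at 9 weeks the path becomes 16 weeks.
That remains the longest chain; total 16 weeks.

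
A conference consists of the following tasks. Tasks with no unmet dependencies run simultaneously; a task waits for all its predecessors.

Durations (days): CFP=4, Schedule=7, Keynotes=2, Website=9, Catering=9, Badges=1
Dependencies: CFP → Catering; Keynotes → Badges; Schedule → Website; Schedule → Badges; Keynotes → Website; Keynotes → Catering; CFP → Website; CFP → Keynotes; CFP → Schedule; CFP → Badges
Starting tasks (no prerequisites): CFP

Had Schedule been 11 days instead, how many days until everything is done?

24

As given, the longest chain is CFP→Schedule→Website = 4+7+9 = 20, so the finish is 20 days.
Schedule is on the critical path; changing it to 11 makes that path 24 days.
That remains the longest chain; total 24 days.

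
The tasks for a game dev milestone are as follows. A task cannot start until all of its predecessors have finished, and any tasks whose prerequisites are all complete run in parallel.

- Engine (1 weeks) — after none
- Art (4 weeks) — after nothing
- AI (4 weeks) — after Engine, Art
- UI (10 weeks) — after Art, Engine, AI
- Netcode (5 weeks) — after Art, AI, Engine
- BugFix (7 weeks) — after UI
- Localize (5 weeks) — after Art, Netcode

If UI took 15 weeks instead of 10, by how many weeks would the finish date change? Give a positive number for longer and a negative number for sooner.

5

Baseline: Art→AI→UI→BugFix = 4+4+10+7 = 25 → 25 weeks.
UI lies on that path, so at 15 weeks the path becomes 30 weeks.
That remains the longest chain; total 30 weeks.
Change in finish: 30 − 25 = +5 weeks.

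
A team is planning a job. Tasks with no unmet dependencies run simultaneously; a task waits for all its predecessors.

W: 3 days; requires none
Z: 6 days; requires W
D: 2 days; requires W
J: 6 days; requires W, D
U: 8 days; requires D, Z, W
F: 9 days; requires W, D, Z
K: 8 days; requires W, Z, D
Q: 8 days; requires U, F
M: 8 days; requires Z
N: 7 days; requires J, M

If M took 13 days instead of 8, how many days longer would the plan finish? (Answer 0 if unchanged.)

3

As given, the longest chain is W→Z→F→Q = 3+6+9+8 = 26, so the finish is 26 days.
M has 2 days of float (longest path through it is 24).
The binding chain switches to W→Z→M→N = 3+6+13+7 = 29; finish 29 days.
Change in finish: 29 − 26 = +3 days.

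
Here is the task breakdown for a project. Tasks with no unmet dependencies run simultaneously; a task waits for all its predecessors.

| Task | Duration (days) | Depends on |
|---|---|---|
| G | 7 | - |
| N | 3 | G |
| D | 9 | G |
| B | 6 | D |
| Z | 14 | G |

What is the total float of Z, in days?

1

The longest chain is G→D→B = 7+9+6 = 22; overall finish 22 days.
Z finishes as early as 21 and must finish by 22.
So Z can slip 22 − 21 = 1 day.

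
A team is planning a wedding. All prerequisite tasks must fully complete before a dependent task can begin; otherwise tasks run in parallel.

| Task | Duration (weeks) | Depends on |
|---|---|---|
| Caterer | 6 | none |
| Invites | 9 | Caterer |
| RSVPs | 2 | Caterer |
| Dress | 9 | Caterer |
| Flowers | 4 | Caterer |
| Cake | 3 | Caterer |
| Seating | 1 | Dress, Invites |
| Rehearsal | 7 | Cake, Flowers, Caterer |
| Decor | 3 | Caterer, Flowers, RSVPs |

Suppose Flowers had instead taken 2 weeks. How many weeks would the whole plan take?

As given, the longest chain is Caterer→Flowers→Rehearsal = 6+4+7 = 17, so the finish is 17 weeks.
Since Flowers is critical, the -2 change carries straight to that chain (now 15 weeks).
New critical path: Caterer→Invites→Seating = 6+9+1 = 16 ⇒ 16 weeks.

16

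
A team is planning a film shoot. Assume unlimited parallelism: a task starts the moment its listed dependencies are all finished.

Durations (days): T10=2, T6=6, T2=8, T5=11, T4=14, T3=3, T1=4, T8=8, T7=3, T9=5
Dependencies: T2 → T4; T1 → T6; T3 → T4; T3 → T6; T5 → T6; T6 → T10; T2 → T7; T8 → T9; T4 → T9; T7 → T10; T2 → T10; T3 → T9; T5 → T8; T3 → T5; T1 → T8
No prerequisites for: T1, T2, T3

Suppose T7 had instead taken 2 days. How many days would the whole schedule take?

27

As given, the longest chain is T2→T4→T9 = 8+14+5 = 27, so the finish is 27 days.
The longest path through T7 is only 13 days, so T7 has float 14.
No other chain overtakes it, so the finish is 27 days.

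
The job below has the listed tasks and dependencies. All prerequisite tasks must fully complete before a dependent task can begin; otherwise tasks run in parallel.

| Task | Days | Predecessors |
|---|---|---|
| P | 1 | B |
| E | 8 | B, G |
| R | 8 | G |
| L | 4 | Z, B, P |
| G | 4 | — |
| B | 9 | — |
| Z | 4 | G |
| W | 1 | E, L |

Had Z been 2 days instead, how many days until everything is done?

18

Baseline: B→E→W = 9+8+1 = 18 → 18 days.
Z is off the critical path — its longest chain is 13 days, giving 5 of slack.
That remains the longest chain; total 18 days.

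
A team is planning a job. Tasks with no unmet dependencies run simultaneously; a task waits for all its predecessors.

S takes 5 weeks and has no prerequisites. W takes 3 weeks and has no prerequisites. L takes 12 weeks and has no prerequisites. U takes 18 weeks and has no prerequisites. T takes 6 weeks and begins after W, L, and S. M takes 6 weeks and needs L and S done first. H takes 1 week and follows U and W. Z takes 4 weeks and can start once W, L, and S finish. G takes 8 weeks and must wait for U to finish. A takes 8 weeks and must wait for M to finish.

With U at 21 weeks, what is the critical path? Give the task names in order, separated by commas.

The binding path is U→G = 18+8 = 26; finish at 26 weeks.
U lies on that path, so at 21 weeks the path becomes 29 weeks.
No other chain overtakes it, so the finish is 29 weeks.

U, G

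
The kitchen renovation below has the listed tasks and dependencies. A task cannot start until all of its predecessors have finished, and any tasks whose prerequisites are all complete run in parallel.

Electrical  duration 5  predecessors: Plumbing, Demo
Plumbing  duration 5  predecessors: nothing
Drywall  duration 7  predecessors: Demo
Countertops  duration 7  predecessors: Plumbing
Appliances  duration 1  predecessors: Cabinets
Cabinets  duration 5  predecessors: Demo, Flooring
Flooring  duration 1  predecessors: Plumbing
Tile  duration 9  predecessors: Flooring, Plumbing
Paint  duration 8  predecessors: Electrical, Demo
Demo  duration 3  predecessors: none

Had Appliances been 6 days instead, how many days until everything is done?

As given, the longest chain is Plumbing→Electrical→Paint = 5+5+8 = 18, so the finish is 18 days.
Appliances is off the critical path — its longest chain is 12 days, giving 6 of slack.
No other chain overtakes it, so the finish is 18 days.

18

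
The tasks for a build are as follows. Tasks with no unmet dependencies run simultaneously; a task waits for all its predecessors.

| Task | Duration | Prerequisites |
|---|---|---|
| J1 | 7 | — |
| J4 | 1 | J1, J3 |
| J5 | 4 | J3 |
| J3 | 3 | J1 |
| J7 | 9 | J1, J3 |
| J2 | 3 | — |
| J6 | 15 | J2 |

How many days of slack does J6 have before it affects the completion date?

The longest chain is J1→J3→J7 = 7+3+9 = 19; overall finish 19 days.
Longest path through J6: 18 days (earliest finish 18, latest finish 19).
Float = 19 − 18 = 1.

1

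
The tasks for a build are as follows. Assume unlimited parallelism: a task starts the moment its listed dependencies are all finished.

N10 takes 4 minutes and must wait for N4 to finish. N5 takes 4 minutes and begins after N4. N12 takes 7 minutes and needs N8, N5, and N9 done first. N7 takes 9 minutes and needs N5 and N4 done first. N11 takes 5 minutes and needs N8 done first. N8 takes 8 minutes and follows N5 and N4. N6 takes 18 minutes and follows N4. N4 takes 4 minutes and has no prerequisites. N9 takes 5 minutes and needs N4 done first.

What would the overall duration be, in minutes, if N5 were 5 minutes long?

24

Baseline: N4→N5→N8→N12 = 4+4+8+7 = 23 → 23 minutes.
N5 lies on that path, so at 5 minutes the path becomes 24 minutes.
No other chain overtakes it, so the finish is 24 minutes.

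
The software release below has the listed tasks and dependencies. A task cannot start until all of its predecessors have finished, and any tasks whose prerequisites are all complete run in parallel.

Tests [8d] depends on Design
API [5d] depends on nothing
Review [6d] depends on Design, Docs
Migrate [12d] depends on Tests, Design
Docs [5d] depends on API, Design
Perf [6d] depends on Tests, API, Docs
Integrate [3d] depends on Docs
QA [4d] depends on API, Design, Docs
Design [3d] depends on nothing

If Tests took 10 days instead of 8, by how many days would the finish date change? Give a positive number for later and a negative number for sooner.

2

Critical path before the change: Design→Tests→Migrate = 3+8+12 = 23 giving 23 days.
Tests is on the critical path; changing it to 10 makes that path 25 days.
The critical path is still Design→Tests→Migrate; finish is now 25 days.
Change in finish: 25 − 23 = +2 days.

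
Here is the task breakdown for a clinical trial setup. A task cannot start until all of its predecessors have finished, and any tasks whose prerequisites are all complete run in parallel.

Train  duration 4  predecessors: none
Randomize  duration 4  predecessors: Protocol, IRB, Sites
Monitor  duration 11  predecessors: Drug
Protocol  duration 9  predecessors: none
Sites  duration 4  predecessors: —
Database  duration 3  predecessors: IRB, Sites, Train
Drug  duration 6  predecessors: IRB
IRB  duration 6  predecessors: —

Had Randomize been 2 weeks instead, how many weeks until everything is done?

Baseline: IRB→Drug→Monitor = 6+6+11 = 23 → 23 weeks.
Randomize has 10 weeks of float (longest path through it is 13).
No other chain overtakes it, so the finish is 23 weeks.

23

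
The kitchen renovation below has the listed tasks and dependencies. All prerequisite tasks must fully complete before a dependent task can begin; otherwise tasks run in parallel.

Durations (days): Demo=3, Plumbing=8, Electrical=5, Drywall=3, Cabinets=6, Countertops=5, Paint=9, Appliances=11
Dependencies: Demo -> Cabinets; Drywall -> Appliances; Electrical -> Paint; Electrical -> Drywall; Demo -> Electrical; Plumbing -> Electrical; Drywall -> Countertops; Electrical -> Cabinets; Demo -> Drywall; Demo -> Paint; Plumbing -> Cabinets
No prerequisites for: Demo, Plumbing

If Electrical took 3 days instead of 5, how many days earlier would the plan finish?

Baseline: Plumbing→Electrical→Drywall→Appliances = 8+5+3+11 = 27 → 27 days.
Since Electrical is critical, the -2 change carries straight to that chain (now 25 days).
No other chain overtakes it, so the finish is 25 days.
Change in finish: 25 − 27 = -2 days.

2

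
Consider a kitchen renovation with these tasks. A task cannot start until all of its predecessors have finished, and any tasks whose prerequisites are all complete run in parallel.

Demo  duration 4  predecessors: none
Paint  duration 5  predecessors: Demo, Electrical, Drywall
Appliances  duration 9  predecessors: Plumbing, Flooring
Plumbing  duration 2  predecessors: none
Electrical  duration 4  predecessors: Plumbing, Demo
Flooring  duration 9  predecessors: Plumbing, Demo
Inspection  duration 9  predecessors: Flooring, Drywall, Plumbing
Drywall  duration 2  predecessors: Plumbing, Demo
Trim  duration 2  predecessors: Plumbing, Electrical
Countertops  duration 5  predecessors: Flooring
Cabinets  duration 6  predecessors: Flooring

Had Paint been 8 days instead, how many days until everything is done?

22

Actual critical path: Demo→Flooring→Inspection = 4+9+9 = 22 ⇒ 22 days.
Paint has 9 days of float (longest path through it is 13).
The critical path is still Demo→Flooring→Inspection; finish is now 22 days.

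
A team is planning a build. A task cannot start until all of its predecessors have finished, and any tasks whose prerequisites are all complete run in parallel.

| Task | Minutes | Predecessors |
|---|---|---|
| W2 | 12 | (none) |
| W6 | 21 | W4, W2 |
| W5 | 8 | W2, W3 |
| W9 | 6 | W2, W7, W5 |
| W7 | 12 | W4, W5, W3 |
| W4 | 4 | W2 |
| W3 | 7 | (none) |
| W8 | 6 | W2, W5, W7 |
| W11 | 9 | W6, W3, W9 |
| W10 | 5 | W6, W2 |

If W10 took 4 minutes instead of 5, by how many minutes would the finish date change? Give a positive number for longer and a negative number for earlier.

0

Critical path before the change: W2→W5→W7→W9→W11 = 12+8+12+6+9 = 47 giving 47 minutes.
W10 has 5 minutes of float (longest path through it is 42).
The critical path is still W2→W5→W7→W9→W11; finish is now 47 minutes.
Change in finish: 47 − 47 = +0 minutes.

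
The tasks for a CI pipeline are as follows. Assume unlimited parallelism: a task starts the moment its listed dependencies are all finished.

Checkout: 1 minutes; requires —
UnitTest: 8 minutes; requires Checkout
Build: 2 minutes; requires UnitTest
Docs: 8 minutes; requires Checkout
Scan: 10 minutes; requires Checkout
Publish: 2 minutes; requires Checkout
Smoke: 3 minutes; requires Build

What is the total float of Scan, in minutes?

3

Critical path: Checkout→UnitTest→Build→Smoke = 1+8+2+3 = 14, so the finish is 14 minutes.
The longest chain containing Scan totals 11 minutes.
Float = 14 − 11 = 3.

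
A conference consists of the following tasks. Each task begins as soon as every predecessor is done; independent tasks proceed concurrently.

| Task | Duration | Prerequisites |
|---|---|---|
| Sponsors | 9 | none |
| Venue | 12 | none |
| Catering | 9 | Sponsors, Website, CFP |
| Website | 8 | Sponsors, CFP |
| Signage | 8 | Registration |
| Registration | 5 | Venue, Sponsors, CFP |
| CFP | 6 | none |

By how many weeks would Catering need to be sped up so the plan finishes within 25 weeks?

Current finish: 26 weeks; target: 25.
Catering is on every critical path, so each week cut from Catering cuts the finish by one (this holds down to a finish of 25).
Need 26 − 25 = 1 week off Catering → Catering becomes 8 weeks, finish becomes 25.

1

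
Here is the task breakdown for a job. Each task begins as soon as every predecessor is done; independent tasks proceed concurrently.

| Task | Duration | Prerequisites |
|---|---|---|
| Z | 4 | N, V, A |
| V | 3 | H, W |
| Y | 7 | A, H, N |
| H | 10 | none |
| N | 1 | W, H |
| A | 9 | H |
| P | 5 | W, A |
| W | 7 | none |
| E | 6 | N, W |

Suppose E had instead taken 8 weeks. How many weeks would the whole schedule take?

Critical path before the change: H→A→Y = 10+9+7 = 26 giving 26 weeks.
E is off the critical path — its longest chain is 17 weeks, giving 9 of slack.
The critical path is still H→A→Y; finish is now 26 weeks.

26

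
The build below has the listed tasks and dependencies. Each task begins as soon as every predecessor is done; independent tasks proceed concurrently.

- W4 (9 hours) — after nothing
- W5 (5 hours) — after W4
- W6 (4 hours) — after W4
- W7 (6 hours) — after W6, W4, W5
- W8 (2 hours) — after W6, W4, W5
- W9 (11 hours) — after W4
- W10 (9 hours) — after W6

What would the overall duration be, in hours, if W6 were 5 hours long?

Actual critical path: W4→W6→W10 = 9+4+9 = 22 ⇒ 22 hours.
W6 lies on that path, so at 5 hours the path becomes 23 hours.
The critical path is still W4→W6→W10; finish is now 23 hours.

23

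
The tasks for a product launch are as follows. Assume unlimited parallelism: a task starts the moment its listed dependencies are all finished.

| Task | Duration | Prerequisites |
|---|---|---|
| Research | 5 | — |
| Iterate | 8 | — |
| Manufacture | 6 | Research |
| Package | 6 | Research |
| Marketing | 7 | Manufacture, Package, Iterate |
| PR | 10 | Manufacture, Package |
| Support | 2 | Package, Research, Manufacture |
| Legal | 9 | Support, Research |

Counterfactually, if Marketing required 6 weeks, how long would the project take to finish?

As given, the longest chain is Research→Manufacture→Support→Legal = 5+6+2+9 = 22, so the finish is 22 weeks.
The longest path through Marketing is only 18 weeks, so Marketing has float 4.
The critical path is still Research→Manufacture→Support→Legal; finish is now 22 weeks.

22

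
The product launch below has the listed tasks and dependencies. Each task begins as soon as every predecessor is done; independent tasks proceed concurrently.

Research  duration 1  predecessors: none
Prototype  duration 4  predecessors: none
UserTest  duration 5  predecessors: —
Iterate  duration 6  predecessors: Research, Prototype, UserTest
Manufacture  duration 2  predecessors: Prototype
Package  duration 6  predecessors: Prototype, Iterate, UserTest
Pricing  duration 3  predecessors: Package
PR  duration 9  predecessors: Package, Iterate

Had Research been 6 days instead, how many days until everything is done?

Baseline: UserTest→Iterate→Package→PR = 5+6+6+9 = 26 → 26 days.
Research has 4 days of float (longest path through it is 22).
The binding chain switches to Research→Iterate→Package→PR = 6+6+6+9 = 27; finish 27 days.

27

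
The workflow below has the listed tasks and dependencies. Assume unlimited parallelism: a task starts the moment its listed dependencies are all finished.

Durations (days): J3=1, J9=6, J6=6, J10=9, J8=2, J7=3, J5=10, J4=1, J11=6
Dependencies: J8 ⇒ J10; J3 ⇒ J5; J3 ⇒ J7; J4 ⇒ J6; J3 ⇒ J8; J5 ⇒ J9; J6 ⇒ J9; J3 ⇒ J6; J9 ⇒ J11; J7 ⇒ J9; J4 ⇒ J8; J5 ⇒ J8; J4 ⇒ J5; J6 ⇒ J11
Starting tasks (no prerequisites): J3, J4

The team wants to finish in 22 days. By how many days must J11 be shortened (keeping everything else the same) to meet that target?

Current finish: 23 days; target: 22.
J11 is on every critical path, so each day cut from J11 cuts the finish by one (this holds down to a finish of 22).
Need 23 − 22 = 1 day off J11 → J11 becomes 5 days, finish becomes 22.

1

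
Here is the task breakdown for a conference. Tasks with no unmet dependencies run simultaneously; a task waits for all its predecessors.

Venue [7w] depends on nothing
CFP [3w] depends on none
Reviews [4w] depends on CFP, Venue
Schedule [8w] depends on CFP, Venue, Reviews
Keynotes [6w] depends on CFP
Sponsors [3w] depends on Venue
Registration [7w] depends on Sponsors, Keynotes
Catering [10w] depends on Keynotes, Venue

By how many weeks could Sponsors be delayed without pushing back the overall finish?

2

Venue→Reviews→Schedule = 7+4+8 = 19 sets the makespan at 19 weeks.
Longest path through Sponsors: 17 weeks (earliest finish 10, latest finish 12).
Slack of Sponsors = 9 − 7 = 2 weeks.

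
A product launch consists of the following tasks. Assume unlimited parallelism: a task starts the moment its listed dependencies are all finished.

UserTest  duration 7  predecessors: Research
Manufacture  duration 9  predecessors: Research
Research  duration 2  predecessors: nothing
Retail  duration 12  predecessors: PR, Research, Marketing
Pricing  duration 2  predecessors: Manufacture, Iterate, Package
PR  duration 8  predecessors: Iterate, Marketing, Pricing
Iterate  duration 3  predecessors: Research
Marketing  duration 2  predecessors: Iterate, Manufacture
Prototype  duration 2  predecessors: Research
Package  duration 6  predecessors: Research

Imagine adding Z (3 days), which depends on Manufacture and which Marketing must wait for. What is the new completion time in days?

36

Originally the product launch takes 33 days.
With Z inserted, Marketing now waits for max(Iterate, Manufacture, Z).
New critical path: Research→Manufacture→Z→Marketing→PR→Retail = 2+9+3+2+8+12 = 36 ⇒ 36 days.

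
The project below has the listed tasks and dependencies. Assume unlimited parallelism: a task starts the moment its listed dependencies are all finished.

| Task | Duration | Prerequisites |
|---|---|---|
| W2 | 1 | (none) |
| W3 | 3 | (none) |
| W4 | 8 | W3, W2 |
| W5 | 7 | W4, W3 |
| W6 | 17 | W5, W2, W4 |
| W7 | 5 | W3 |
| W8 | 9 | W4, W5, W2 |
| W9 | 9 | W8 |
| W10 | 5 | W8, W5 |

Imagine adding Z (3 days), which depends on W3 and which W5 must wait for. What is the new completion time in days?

36

Originally the project takes 36 days.
With Z inserted, W5 now waits for max(W4, W3, Z).
New critical path: W3→W4→W5→W8→W9 = 3+8+7+9+9 = 36 ⇒ 36 days.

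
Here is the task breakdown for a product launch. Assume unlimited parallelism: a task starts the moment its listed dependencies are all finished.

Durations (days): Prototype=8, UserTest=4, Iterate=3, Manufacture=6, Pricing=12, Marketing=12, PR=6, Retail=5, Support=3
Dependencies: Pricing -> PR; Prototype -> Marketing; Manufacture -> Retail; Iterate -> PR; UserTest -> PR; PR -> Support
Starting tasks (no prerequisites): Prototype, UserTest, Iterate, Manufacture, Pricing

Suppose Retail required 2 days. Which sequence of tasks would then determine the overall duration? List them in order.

The binding path is Pricing→PR→Support = 12+6+3 = 21; finish at 21 days.
Retail has 10 days of float (longest path through it is 11).
That remains the longest chain; total 21 days.

Pricing, PR, Support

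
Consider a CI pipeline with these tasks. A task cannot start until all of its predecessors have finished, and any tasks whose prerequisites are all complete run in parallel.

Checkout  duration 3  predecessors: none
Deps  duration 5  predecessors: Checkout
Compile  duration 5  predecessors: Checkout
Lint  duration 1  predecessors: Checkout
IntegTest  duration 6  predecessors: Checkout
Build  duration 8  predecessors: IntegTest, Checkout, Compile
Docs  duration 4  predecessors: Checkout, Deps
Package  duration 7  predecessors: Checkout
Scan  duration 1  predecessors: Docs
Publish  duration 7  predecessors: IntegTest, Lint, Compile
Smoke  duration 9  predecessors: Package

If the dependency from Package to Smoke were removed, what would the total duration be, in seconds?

17

With the dependency in place, Checkout→Package→Smoke = 3+7+9 = 19 sets the finish at 19 seconds.
Without Package→Smoke, Smoke's earliest start moves from 10 to 0.
After: Checkout→IntegTest→Build = 3+6+8 = 17 → 17 seconds.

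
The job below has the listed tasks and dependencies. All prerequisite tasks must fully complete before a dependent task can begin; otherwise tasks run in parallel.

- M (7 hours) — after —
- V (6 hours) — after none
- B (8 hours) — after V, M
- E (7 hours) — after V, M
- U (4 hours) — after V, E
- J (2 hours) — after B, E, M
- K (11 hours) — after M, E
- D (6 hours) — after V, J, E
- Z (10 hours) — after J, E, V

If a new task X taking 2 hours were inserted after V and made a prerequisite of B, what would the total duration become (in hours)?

28

Originally the job takes 27 hours.
With X inserted, B now waits for max(V, M, X).
New critical path: V→X→B→J→Z = 6+2+8+2+10 = 28 ⇒ 28 hours.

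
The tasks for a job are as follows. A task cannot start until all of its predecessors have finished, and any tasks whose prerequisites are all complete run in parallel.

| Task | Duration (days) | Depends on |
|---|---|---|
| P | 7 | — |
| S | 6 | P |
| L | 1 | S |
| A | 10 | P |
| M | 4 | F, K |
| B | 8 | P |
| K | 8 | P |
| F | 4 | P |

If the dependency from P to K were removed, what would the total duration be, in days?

17

Before: longest chain P→K→M = 7+8+4 = 19, finish 19.
Without P→K, K's earliest start moves from 7 to 0.
The longest chain is now P→A = 7+10 = 17, so the job takes 17 days.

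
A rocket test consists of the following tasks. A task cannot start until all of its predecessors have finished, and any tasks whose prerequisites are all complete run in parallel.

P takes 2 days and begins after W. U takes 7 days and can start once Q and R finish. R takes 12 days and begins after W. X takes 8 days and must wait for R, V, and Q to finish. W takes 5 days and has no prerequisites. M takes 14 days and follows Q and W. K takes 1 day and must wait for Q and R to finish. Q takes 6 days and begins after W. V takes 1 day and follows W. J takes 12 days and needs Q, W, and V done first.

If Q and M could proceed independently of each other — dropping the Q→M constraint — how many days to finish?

With the dependency in place, W→Q→M = 5+6+14 = 25 sets the finish at 25 days.
Without Q→M, M's earliest start moves from 11 to 5.
New critical path: W→R→X = 5+12+8 = 25 ⇒ 25 days.

25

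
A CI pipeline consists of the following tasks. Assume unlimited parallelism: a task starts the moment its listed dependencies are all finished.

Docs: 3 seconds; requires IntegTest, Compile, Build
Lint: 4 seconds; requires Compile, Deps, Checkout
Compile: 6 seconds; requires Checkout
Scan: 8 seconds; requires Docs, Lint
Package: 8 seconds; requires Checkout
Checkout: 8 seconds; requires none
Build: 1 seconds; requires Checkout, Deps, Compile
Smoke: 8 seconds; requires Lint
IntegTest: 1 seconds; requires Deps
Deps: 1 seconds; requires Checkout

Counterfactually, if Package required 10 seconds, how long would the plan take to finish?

Baseline: Checkout→Compile→Lint→Scan = 8+6+4+8 = 26 → 26 seconds.
Package is off the critical path — its longest chain is 16 seconds, giving 10 of slack.
That remains the longest chain; total 26 seconds.

26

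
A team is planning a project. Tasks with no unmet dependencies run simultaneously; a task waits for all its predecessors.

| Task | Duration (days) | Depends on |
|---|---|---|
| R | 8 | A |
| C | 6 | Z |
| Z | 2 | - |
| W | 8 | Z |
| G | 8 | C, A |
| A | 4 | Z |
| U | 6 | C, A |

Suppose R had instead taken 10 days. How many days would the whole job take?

Baseline: Z→C→G = 2+6+8 = 16 → 16 days.
R is off the critical path — its longest chain is 14 days, giving 2 of slack.
The critical path is still Z→C→G; finish is now 16 days.

16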